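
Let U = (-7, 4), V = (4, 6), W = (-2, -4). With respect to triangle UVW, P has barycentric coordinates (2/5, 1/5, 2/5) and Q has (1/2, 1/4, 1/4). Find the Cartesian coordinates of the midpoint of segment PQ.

Barycentric coordinates of the midpoint are the average: (9/20, 9/40, 13/40).
Converting: (9/20)·U + (9/40)·V + (13/40)·W = (-29/10, 37/20).

(-29/10, 37/20)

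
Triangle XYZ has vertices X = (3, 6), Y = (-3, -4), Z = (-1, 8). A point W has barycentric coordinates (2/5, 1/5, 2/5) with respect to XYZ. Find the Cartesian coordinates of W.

(1/5, 24/5)

W = (2/5)·X + (1/5)·Y + (2/5)·Z.
x-coordinate: (2/5)·3 + (1/5)·(-3) + (2/5)·(-1) = 1/5.
y-coordinate: (2/5)·6 + (1/5)·(-4) + (2/5)·8 = 24/5.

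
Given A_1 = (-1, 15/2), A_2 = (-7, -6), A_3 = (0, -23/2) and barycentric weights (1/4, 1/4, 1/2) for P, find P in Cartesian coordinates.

P = (1/4)·A_1 + (1/4)·A_2 + (1/2)·A_3.
x-coordinate: (1/4)·(-1) + (1/4)·(-7) + (1/2)·0 = -2.
y-coordinate: (1/4)·(15/2) + (1/4)·(-6) + (1/2)·(-23/2) = -43/8.

(-2, -43/8)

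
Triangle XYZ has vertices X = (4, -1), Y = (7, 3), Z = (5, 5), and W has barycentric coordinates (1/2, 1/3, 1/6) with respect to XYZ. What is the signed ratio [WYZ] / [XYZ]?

The signed ratio [WYZ]/[XYZ] equals the barycentric coordinate of W at vertex X, which is 1/2.

1/2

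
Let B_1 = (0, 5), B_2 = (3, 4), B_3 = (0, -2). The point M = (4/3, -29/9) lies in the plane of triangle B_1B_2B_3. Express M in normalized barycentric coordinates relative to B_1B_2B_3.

Signed area of the reference triangle: [B_1B_2B_3] = ½·(0·(4−(-2)) + 3·(-2−5) + 0·(5−4)) = ½·(0 − 21 + 0) = -21/2.
[MB_2B_3] = ½·((4/3)·(4−(-2)) + 3·(-2−(-29/9)) + 0·(-29/9−4)) = ½·(8 + 11/3 + 0) = 35/6, so the B_1-coordinate is (35/6)/(-21/2) = -5/9.
[B_1MB_3] = ½·(0·(-29/9−(-2)) + (4/3)·(-2−5) + 0·(5−(-29/9))) = ½·(0 − 28/3 + 0) = -14/3, so the B_2-coordinate is 4/9.
[B_1B_2M] = ½·(0·(4−(-29/9)) + 3·(-29/9−5) + (4/3)·(5−4)) = ½·(0 − 74/3 + 4/3) = -35/3, so the B_3-coordinate is 10/9.
Check: -5/9 + 4/9 + 10/9 = 1.

(-5/9, 4/9, 10/9)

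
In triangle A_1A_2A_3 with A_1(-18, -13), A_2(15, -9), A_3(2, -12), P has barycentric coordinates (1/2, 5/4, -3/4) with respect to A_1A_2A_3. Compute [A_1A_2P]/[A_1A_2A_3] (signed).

The signed ratio [A_1A_2P]/[A_1A_2A_3] equals the barycentric coordinate of P at vertex A_3, which is -3/4.

-3/4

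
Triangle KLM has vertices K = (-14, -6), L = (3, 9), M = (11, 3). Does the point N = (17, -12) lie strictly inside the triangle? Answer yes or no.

Barycentric coordinates of N: (14/37, -143/74, 189/74).
The three coordinates are positive, negative, positive; a point is interior exactly when all three are positive.

no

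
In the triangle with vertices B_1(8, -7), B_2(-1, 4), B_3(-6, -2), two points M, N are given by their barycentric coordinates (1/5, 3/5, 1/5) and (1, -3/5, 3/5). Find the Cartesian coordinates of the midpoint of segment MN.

Barycentric coordinates of the midpoint are the average: (3/5, 0, 2/5).
Converting: (3/5)·B_1 + 0·B_2 + (2/5)·B_3 = (12/5, -5).

(12/5, -5)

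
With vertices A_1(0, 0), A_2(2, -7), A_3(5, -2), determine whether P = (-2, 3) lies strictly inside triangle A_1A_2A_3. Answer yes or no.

no

Barycentric coordinates of P: (50/31, -11/31, -8/31).
The three coordinates are positive, negative, negative; a point is interior exactly when all three are positive.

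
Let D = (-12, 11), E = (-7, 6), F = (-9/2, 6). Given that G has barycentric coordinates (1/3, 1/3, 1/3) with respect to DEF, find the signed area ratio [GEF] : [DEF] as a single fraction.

1/3

The signed ratio [GEF]/[DEF] equals the barycentric coordinate of G at vertex D, which is 1/3.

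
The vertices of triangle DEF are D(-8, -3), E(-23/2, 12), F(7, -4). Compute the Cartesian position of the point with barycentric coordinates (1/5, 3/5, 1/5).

G = (1/5)·D + (3/5)·E + (1/5)·F.
x-coordinate: (1/5)·(-8) + (3/5)·(-23/2) + (1/5)·7 = -71/10.
y-coordinate: (1/5)·(-3) + (3/5)·12 + (1/5)·(-4) = 29/5.

(-71/10, 29/5)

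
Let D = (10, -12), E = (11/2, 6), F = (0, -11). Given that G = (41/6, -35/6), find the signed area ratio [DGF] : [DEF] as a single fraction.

1/3

[DEF] = ½·(10·(6−(-11)) + (11/2)·(-11−(-12)) + 0·(-12−6)) = ½·(170 + 11/2 + 0) = 351/4.
[DGF] = ½·(10·(-35/6−(-11)) + (41/6)·(-11−(-12)) + 0·(-12−(-35/6))) = ½·(155/3 + 41/6 + 0) = 117/4, so the ratio is (117/4)/(351/4) = 1/3.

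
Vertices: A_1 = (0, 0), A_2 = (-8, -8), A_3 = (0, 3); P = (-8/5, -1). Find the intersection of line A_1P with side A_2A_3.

Barycentric coordinates of P with respect to A_1A_2A_3: (3/5, 1/5, 1/5).
On side A_2A_3 the A_1-coordinate is zero; dropping P's A_1-weight 3/5 and renormalizing the remaining 1/5 : 1/5 gives weights 1/2, 1/2 on A_2, A_3.
Q = (1/2)·(-8, -8) + (1/2)·(0, 3) = (-4, -5/2).

(-4, -5/2)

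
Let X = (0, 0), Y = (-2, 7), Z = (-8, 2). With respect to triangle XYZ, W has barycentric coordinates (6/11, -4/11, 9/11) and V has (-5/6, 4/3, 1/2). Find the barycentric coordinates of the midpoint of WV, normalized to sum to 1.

Since both coordinate triples sum to 1, the midpoint's barycentrics are the componentwise average.
(6/11+-5/6)/2 = -19/132; similarly 16/33 and 29/44.

(-19/132, 16/33, 29/44)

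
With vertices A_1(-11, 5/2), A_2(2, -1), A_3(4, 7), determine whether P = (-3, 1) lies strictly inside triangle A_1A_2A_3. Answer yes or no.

Barycentric coordinates of P: (44/111, 39/74, 17/222).
The three coordinates are positive, positive, positive; a point is interior exactly when all three are positive.

yes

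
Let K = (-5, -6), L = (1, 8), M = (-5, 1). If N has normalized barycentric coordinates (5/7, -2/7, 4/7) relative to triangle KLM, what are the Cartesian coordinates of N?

N = (5/7)·K + (-2/7)·L + (4/7)·M.
x-coordinate: (5/7)·(-5) + (-2/7)·1 + (4/7)·(-5) = -47/7.
y-coordinate: (5/7)·(-6) + (-2/7)·8 + (4/7)·1 = -6.

(-47/7, -6)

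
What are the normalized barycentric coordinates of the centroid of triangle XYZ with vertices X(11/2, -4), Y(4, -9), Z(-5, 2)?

The centroid is the average of the vertices, so each weight is 1/3.

(1/3, 1/3, 1/3)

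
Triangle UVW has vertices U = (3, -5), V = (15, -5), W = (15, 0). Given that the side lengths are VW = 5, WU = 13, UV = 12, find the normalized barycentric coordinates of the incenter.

(1/6, 13/30, 2/5)

The incenter has barycentric coordinates proportional to the opposite side lengths: (5 : 13 : 12).
Normalizing by 5+13+12 = 30 gives (1/6, 13/30, 2/5).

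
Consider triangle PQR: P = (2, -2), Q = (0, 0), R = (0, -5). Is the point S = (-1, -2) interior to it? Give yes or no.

Barycentric coordinates of S: (-1/2, 9/10, 3/5).
The three coordinates are negative, positive, positive; a point is interior exactly when all three are positive.

no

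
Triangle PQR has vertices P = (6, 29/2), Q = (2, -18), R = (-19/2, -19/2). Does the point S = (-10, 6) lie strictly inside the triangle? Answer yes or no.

no

Barycentric coordinates of S: (696/1631, -1009/1631, 1944/1631).
The three coordinates are positive, negative, positive; a point is interior exactly when all three are positive.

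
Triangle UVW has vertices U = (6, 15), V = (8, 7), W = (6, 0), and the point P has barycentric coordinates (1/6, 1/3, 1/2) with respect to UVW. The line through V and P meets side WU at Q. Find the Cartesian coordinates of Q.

(6, 15/4)

Line VP meets WU where the V-coordinate vanishes; zeroing P's V-weight and renormalizing leaves W, U-weights 1/2 : 1/6 → (3/4, 1/4).
So Q = (3/4)·W + (1/4)·U = (6, 15/4).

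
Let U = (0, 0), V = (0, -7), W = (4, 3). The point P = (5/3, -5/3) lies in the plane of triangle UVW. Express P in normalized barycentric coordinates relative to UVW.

Signed area of the reference triangle: [UVW] = ½·(0·(-7−3) + 0·(3−0) + 4·(0−(-7))) = ½·(0 + 0 + 28) = 14.
[PVW] = ½·((5/3)·(-7−3) + 0·(3−(-5/3)) + 4·(-5/3−(-7))) = ½·(-50/3 + 0 + 64/3) = 7/3, so the U-coordinate is (7/3)/14 = 1/6.
[UPW] = ½·(0·(-5/3−3) + (5/3)·(3−0) + 4·(0−(-5/3))) = ½·(0 + 5 + 20/3) = 35/6, so the V-coordinate is 5/12.
[UVP] = ½·(0·(-7−(-5/3)) + 0·(-5/3−0) + (5/3)·(0−(-7))) = ½·(0 + 0 + 35/3) = 35/6, so the W-coordinate is 5/12.
Check: 1/6 + 5/12 + 5/12 = 1.

(1/6, 5/12, 5/12)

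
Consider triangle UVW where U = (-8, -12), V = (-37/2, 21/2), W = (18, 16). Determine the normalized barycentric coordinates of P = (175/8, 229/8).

(-1/2, 1/4, 5/4)

Signed area of the reference triangle: [UVW] = ½·((-8)·(21/2−16) + (-37/2)·(16−(-12)) + 18·(-12−(21/2))) = ½·(44 − 518 − 405) = -879/2.
[PVW] = ½·((175/8)·(21/2−16) + (-37/2)·(16−(229/8)) + 18·(229/8−(21/2))) = ½·(-1925/16 + 3737/16 + 1305/4) = 879/4, so the U-coordinate is (879/4)/(-879/2) = -1/2.
[UPW] = ½·((-8)·(229/8−16) + (175/8)·(16−(-12)) + 18·(-12−(229/8))) = ½·(-101 + 1225/2 − 2925/4) = -879/8, so the V-coordinate is 1/4.
[UVP] = ½·((-8)·(21/2−(229/8)) + (-37/2)·(229/8−(-12)) + (175/8)·(-12−(21/2))) = ½·(145 − 12025/16 − 7875/16) = -4395/8, so the W-coordinate is 5/4.
Check: -1/2 + 1/4 + 5/4 = 1.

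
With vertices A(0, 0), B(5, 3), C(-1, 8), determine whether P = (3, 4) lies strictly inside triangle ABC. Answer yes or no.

yes

Barycentric coordinates of P: (4/43, 28/43, 11/43).
The three coordinates are positive, positive, positive; a point is interior exactly when all three are positive.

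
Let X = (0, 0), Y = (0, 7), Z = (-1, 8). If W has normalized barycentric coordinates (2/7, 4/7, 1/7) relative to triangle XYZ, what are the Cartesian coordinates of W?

W = (2/7)·X + (4/7)·Y + (1/7)·Z.
x-coordinate: (2/7)·0 + (4/7)·0 + (1/7)·(-1) = -1/7.
y-coordinate: (2/7)·0 + (4/7)·7 + (1/7)·8 = 36/7.

(-1/7, 36/7)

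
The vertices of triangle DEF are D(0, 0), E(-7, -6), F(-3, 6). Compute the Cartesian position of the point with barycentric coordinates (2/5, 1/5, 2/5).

(-13/5, 6/5)

G = (2/5)·D + (1/5)·E + (2/5)·F.
x-coordinate: (2/5)·0 + (1/5)·(-7) + (2/5)·(-3) = -13/5.
y-coordinate: (2/5)·0 + (1/5)·(-6) + (2/5)·6 = 6/5.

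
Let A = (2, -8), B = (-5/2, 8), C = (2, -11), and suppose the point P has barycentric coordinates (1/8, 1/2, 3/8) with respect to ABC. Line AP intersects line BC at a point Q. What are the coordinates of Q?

Line AP meets BC where the A-coordinate vanishes; zeroing P's A-weight and renormalizing leaves B, C-weights 1/2 : 3/8 → (4/7, 3/7).
So Q = (4/7)·B + (3/7)·C = (-4/7, -1/7).

(-4/7, -1/7)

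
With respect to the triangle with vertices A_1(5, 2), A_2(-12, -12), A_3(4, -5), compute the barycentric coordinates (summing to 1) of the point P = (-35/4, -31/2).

(-3/4, 3/4, 1)

Signed area of the reference triangle: [A_1A_2A_3] = ½·(5·(-12−(-5)) + (-12)·(-5−2) + 4·(2−(-12))) = ½·(-35 + 84 + 56) = 105/2.
[PA_2A_3] = ½·((-35/4)·(-12−(-5)) + (-12)·(-5−(-31/2)) + 4·(-31/2−(-12))) = ½·(245/4 − 126 − 14) = -315/8, so the A_1-coordinate is (-315/8)/(105/2) = -3/4.
[A_1PA_3] = ½·(5·(-31/2−(-5)) + (-35/4)·(-5−2) + 4·(2−(-31/2))) = ½·(-105/2 + 245/4 + 70) = 315/8, so the A_2-coordinate is 3/4.
[A_1A_2P] = ½·(5·(-12−(-31/2)) + (-12)·(-31/2−2) + (-35/4)·(2−(-12))) = ½·(35/2 + 210 − 245/2) = 105/2, so the A_3-coordinate is 1.
Check: -3/4 + 3/4 + 1 = 1.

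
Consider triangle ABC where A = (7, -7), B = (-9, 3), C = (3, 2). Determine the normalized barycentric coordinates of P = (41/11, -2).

(5/11, 1/11, 5/11)

Signed area of the reference triangle: [ABC] = ½·(7·(3−2) + (-9)·(2−(-7)) + 3·(-7−3)) = ½·(7 − 81 − 30) = -52.
[PBC] = ½·((41/11)·(3−2) + (-9)·(2−(-2)) + 3·(-2−3)) = ½·(41/11 − 36 − 15) = -260/11, so the A-coordinate is (-260/11)/(-52) = 5/11.
[APC] = ½·(7·(-2−2) + (41/11)·(2−(-7)) + 3·(-7−(-2))) = ½·(-28 + 369/11 − 15) = -52/11, so the B-coordinate is 1/11.
[ABP] = ½·(7·(3−(-2)) + (-9)·(-2−(-7)) + (41/11)·(-7−3)) = ½·(35 − 45 − 410/11) = -260/11, so the C-coordinate is 5/11.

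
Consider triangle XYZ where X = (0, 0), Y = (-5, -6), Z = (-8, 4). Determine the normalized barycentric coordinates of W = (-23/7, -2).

Signed area of the reference triangle: [XYZ] = ½·(0·(-6−4) + (-5)·(4−0) + (-8)·(0−(-6))) = ½·(0 − 20 − 48) = -34.
[WYZ] = ½·((-23/7)·(-6−4) + (-5)·(4−(-2)) + (-8)·(-2−(-6))) = ½·(230/7 − 30 − 32) = -102/7, so the X-coordinate is (-102/7)/(-34) = 3/7.
[XWZ] = ½·(0·(-2−4) + (-23/7)·(4−0) + (-8)·(0−(-2))) = ½·(0 − 92/7 − 16) = -102/7, so the Y-coordinate is 3/7.
[XYW] = ½·(0·(-6−(-2)) + (-5)·(-2−0) + (-23/7)·(0−(-6))) = ½·(0 + 10 − 138/7) = -34/7, so the Z-coordinate is 1/7.

(3/7, 3/7, 1/7)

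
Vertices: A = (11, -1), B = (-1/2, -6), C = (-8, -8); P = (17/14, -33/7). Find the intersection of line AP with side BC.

Barycentric coordinates of P with respect to ABC: (3/7, 1/7, 3/7).
On side BC the A-coordinate is zero; dropping P's A-weight 3/7 and renormalizing the remaining 1/7 : 3/7 gives weights 1/4, 3/4 on B, C.
Q = (1/4)·(-1/2, -6) + (3/4)·(-8, -8) = (-49/8, -15/2).

(-49/8, -15/2)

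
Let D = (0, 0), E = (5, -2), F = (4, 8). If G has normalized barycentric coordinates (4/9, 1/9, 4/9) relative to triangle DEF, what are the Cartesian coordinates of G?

(7/3, 10/3)

G = (4/9)·D + (1/9)·E + (4/9)·F.
x-coordinate: (4/9)·0 + (1/9)·5 + (4/9)·4 = 7/3.
y-coordinate: (4/9)·0 + (1/9)·(-2) + (4/9)·8 = 10/3.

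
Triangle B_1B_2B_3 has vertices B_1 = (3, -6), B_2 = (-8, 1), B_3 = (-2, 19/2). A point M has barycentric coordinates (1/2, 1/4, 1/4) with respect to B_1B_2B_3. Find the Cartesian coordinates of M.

(-1, -3/8)

M = (1/2)·B_1 + (1/4)·B_2 + (1/4)·B_3.
x-coordinate: (1/2)·3 + (1/4)·(-8) + (1/4)·(-2) = -1.
y-coordinate: (1/2)·(-6) + (1/4)·1 + (1/4)·(19/2) = -3/8.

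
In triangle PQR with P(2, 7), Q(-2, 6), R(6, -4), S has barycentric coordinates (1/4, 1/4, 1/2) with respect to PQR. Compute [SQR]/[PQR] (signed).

The signed ratio [SQR]/[PQR] equals the barycentric coordinate of S at vertex P, which is 1/4.

1/4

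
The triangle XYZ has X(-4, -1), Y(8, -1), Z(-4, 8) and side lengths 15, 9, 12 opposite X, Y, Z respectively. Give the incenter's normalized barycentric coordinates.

The incenter has barycentric coordinates proportional to the opposite side lengths: (15 : 9 : 12).
Normalizing by 15+9+12 = 36 gives (5/12, 1/4, 1/3).

(5/12, 1/4, 1/3)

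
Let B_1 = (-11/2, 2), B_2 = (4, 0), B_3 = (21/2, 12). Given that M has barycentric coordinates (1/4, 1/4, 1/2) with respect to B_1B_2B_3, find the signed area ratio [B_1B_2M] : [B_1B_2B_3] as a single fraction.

1/2

The signed ratio [B_1B_2M]/[B_1B_2B_3] equals the barycentric coordinate of M at vertex B_3, which is 1/2.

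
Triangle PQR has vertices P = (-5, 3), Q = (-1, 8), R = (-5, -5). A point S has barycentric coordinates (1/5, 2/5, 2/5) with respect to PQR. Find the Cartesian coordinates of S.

S = (1/5)·P + (2/5)·Q + (2/5)·R.
x-coordinate: (1/5)·(-5) + (2/5)·(-1) + (2/5)·(-5) = -17/5.
y-coordinate: (1/5)·3 + (2/5)·8 + (2/5)·(-5) = 9/5.

(-17/5, 9/5)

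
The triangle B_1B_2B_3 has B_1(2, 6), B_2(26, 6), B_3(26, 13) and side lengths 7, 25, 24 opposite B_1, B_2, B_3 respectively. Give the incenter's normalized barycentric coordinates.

The incenter has barycentric coordinates proportional to the opposite side lengths: (7 : 25 : 24).
Normalizing by 7+25+24 = 56 gives (1/8, 25/56, 3/7).

(1/8, 25/56, 3/7)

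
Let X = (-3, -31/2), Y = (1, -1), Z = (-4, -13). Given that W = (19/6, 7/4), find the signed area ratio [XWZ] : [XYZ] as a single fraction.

4/3

[XYZ] = ½·((-3)·(-1−(-13)) + 1·(-13−(-31/2)) + (-4)·(-31/2−(-1))) = ½·(-36 + 5/2 + 58) = 49/4.
[XWZ] = ½·((-3)·(7/4−(-13)) + (19/6)·(-13−(-31/2)) + (-4)·(-31/2−(7/4))) = ½·(-177/4 + 95/12 + 69) = 49/3, so the ratio is (49/3)/(49/4) = 4/3.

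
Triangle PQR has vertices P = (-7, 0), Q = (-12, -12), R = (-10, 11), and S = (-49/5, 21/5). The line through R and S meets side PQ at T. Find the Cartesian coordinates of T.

Barycentric coordinates of S with respect to PQR: (1/5, 1/5, 3/5).
On side PQ the R-coordinate is zero; dropping S's R-weight 3/5 and renormalizing the remaining 1/5 : 1/5 gives weights 1/2, 1/2 on P, Q.
T = (1/2)·(-7, 0) + (1/2)·(-12, -12) = (-19/2, -6).

(-19/2, -6)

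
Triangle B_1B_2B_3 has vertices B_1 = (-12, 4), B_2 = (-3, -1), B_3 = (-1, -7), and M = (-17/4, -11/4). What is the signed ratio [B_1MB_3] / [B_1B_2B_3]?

[B_1B_2B_3] = ½·((-12)·(-1−(-7)) + (-3)·(-7−4) + (-1)·(4−(-1))) = ½·(-72 + 33 − 5) = -22.
[B_1MB_3] = ½·((-12)·(-11/4−(-7)) + (-17/4)·(-7−4) + (-1)·(4−(-11/4))) = ½·(-51 + 187/4 − 27/4) = -11/2, so the ratio is (-11/2)/(-22) = 1/4.

1/4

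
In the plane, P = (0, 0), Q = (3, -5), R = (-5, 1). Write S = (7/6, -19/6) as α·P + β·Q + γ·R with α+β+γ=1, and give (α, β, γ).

Signed area of the reference triangle: [PQR] = ½·(0·(-5−1) + 3·(1−0) + (-5)·(0−(-5))) = ½·(0 + 3 − 25) = -11.
[SQR] = ½·((7/6)·(-5−1) + 3·(1−(-19/6)) + (-5)·(-19/6−(-5))) = ½·(-7 + 25/2 − 55/6) = -11/6, so the P-coordinate is (-11/6)/(-11) = 1/6.
[PSR] = ½·(0·(-19/6−1) + (7/6)·(1−0) + (-5)·(0−(-19/6))) = ½·(0 + 7/6 − 95/6) = -22/3, so the Q-coordinate is 2/3.
[PQS] = ½·(0·(-5−(-19/6)) + 3·(-19/6−0) + (7/6)·(0−(-5))) = ½·(0 − 19/2 + 35/6) = -11/6, so the R-coordinate is 1/6.
Check: 1/6 + 2/3 + 1/6 = 1.

(1/6, 2/3, 1/6)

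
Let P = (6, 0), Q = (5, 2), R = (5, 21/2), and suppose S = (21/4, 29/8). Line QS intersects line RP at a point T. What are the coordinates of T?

Barycentric coordinates of S with respect to PQR: (1/4, 1/2, 1/4).
On side RP the Q-coordinate is zero; dropping S's Q-weight 1/2 and renormalizing the remaining 1/4 : 1/4 gives weights 1/2, 1/2 on R, P.
T = (1/2)·(5, 21/2) + (1/2)·(6, 0) = (11/2, 21/4).

(11/2, 21/4)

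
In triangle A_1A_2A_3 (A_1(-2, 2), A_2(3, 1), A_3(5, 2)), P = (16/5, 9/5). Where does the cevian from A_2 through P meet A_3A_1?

Barycentric coordinates of P with respect to A_1A_2A_3: (1/5, 1/5, 3/5).
On side A_3A_1 the A_2-coordinate is zero; dropping P's A_2-weight 1/5 and renormalizing the remaining 3/5 : 1/5 gives weights 3/4, 1/4 on A_3, A_1.
Q = (3/4)·(5, 2) + (1/4)·(-2, 2) = (13/4, 2).

(13/4, 2)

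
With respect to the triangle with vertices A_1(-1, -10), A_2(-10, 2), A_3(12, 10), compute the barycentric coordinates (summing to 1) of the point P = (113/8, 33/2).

(-3/8, 1/8, 5/4)

Signed area of the reference triangle: [A_1A_2A_3] = ½·((-1)·(2−10) + (-10)·(10−(-10)) + 12·(-10−2)) = ½·(8 − 200 − 144) = -168.
[PA_2A_3] = ½·((113/8)·(2−10) + (-10)·(10−(33/2)) + 12·(33/2−2)) = ½·(-113 + 65 + 174) = 63, so the A_1-coordinate is 63/(-168) = -3/8.
[A_1PA_3] = ½·((-1)·(33/2−10) + (113/8)·(10−(-10)) + 12·(-10−(33/2))) = ½·(-13/2 + 565/2 − 318) = -21, so the A_2-coordinate is 1/8.
[A_1A_2P] = ½·((-1)·(2−(33/2)) + (-10)·(33/2−(-10)) + (113/8)·(-10−2)) = ½·(29/2 − 265 − 339/2) = -210, so the A_3-coordinate is 5/4.
Check: -3/8 + 1/8 + 5/4 = 1.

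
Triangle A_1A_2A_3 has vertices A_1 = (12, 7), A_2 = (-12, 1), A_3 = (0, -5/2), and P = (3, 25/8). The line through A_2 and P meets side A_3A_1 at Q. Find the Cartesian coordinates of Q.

(8, 23/6)

Barycentric coordinates of P with respect to A_1A_2A_3: (1/2, 1/4, 1/4).
On side A_3A_1 the A_2-coordinate is zero; dropping P's A_2-weight 1/4 and renormalizing the remaining 1/4 : 1/2 gives weights 1/3, 2/3 on A_3, A_1.
Q = (1/3)·(0, -5/2) + (2/3)·(12, 7) = (8, 23/6).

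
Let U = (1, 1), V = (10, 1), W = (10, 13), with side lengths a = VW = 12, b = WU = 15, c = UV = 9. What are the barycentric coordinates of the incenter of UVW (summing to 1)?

(1/3, 5/12, 1/4)

The incenter has barycentric coordinates proportional to the opposite side lengths: (12 : 15 : 9).
Normalizing by 12+15+9 = 36 gives (1/3, 5/12, 1/4).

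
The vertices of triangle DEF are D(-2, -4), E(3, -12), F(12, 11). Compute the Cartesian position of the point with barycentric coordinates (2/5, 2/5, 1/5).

G = (2/5)·D + (2/5)·E + (1/5)·F.
x-coordinate: (2/5)·(-2) + (2/5)·3 + (1/5)·12 = 14/5.
y-coordinate: (2/5)·(-4) + (2/5)·(-12) + (1/5)·11 = -21/5.

(14/5, -21/5)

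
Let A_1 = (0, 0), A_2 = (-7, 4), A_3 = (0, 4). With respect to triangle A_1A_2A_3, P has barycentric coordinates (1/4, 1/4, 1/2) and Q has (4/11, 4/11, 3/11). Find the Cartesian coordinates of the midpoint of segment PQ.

(-189/88, 61/22)

Barycentric coordinates of the midpoint are the average: (27/88, 27/88, 17/44).
Converting: (27/88)·A_1 + (27/88)·A_2 + (17/44)·A_3 = (-189/88, 61/22).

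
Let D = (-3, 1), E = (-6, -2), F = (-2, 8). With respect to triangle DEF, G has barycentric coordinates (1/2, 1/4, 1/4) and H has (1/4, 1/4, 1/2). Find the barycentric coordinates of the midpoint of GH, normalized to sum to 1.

(3/8, 1/4, 3/8)

Since both coordinate triples sum to 1, the midpoint's barycentrics are the componentwise average.
(1/2+1/4)/2 = 3/8; similarly 1/4 and 3/8.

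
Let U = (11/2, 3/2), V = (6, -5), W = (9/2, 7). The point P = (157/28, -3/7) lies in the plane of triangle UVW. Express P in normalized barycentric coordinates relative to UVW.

(4/7, 5/14, 1/14)

Signed area of the reference triangle: [UVW] = ½·((11/2)·(-5−7) + 6·(7−(3/2)) + (9/2)·(3/2−(-5))) = ½·(-66 + 33 + 117/4) = -15/8.
[PVW] = ½·((157/28)·(-5−7) + 6·(7−(-3/7)) + (9/2)·(-3/7−(-5))) = ½·(-471/7 + 312/7 + 144/7) = -15/14, so the U-coordinate is (-15/14)/(-15/8) = 4/7.
[UPW] = ½·((11/2)·(-3/7−7) + (157/28)·(7−(3/2)) + (9/2)·(3/2−(-3/7))) = ½·(-286/7 + 1727/56 + 243/28) = -75/112, so the V-coordinate is 5/14.
[UVP] = ½·((11/2)·(-5−(-3/7)) + 6·(-3/7−(3/2)) + (157/28)·(3/2−(-5))) = ½·(-176/7 − 81/7 + 2041/56) = -15/112, so the W-coordinate is 1/14.
Check: 4/7 + 5/14 + 1/14 = 1.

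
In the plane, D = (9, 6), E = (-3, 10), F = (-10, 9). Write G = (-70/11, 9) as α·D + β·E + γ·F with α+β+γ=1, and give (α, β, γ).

(1/11, 3/11, 7/11)

Signed area of the reference triangle: [DEF] = ½·(9·(10−9) + (-3)·(9−6) + (-10)·(6−10)) = ½·(9 − 9 + 40) = 20.
[GEF] = ½·((-70/11)·(10−9) + (-3)·(9−9) + (-10)·(9−10)) = ½·(-70/11 + 0 + 10) = 20/11, so the D-coordinate is (20/11)/20 = 1/11.
[DGF] = ½·(9·(9−9) + (-70/11)·(9−6) + (-10)·(6−9)) = ½·(0 − 210/11 + 30) = 60/11, so the E-coordinate is 3/11.
[DEG] = ½·(9·(10−9) + (-3)·(9−6) + (-70/11)·(6−10)) = ½·(9 − 9 + 280/11) = 140/11, so the F-coordinate is 7/11.
Check: 1/11 + 3/11 + 7/11 = 1.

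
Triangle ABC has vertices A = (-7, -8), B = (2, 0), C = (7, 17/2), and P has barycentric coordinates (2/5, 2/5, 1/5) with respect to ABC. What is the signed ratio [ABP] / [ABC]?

1/5

The signed ratio [ABP]/[ABC] equals the barycentric coordinate of P at vertex C, which is 1/5.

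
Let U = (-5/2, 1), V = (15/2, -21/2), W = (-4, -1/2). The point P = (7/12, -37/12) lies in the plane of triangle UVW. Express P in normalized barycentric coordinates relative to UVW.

Signed area of the reference triangle: [UVW] = ½·((-5/2)·(-21/2−(-1/2)) + (15/2)·(-1/2−1) + (-4)·(1−(-21/2))) = ½·(25 − 45/4 − 46) = -129/8.
[PVW] = ½·((7/12)·(-21/2−(-1/2)) + (15/2)·(-1/2−(-37/12)) + (-4)·(-37/12−(-21/2))) = ½·(-35/6 + 155/8 − 89/3) = -129/16, so the U-coordinate is (-129/16)/(-129/8) = 1/2.
[UPW] = ½·((-5/2)·(-37/12−(-1/2)) + (7/12)·(-1/2−1) + (-4)·(1−(-37/12))) = ½·(155/24 − 7/8 − 49/3) = -43/8, so the V-coordinate is 1/3.
[UVP] = ½·((-5/2)·(-21/2−(-37/12)) + (15/2)·(-37/12−1) + (7/12)·(1−(-21/2))) = ½·(445/24 − 245/8 + 161/24) = -43/16, so the W-coordinate is 1/6.
Check: 1/2 + 1/3 + 1/6 = 1.

(1/2, 1/3, 1/6)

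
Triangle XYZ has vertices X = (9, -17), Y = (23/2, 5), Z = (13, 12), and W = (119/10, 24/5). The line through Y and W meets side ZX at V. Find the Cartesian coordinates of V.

Barycentric coordinates of W with respect to XYZ: (1/5, 1/5, 3/5).
On side ZX the Y-coordinate is zero; dropping W's Y-weight 1/5 and renormalizing the remaining 3/5 : 1/5 gives weights 3/4, 1/4 on Z, X.
V = (3/4)·(13, 12) + (1/4)·(9, -17) = (12, 19/4).

(12, 19/4)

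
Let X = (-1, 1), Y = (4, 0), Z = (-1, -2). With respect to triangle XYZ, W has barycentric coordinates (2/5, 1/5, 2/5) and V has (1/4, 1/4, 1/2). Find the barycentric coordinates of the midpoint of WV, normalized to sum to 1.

(13/40, 9/40, 9/20)

Since both coordinate triples sum to 1, the midpoint's barycentrics are the componentwise average.
(2/5+1/4)/2 = 13/40; similarly 9/40 and 9/20.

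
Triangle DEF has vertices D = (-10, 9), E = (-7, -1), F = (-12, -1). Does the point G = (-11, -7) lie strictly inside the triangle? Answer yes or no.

no

Barycentric coordinates of G: (-3/5, 11/25, 29/25).
The three coordinates are negative, positive, positive; a point is interior exactly when all three are positive.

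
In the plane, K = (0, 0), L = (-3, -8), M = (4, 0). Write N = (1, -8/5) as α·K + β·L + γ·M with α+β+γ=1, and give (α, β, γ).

Signed area of the reference triangle: [KLM] = ½·(0·(-8−0) + (-3)·(0−0) + 4·(0−(-8))) = ½·(0 + 0 + 32) = 16.
[NLM] = ½·(1·(-8−0) + (-3)·(0−(-8/5)) + 4·(-8/5−(-8))) = ½·(-8 − 24/5 + 128/5) = 32/5, so the K-coordinate is (32/5)/16 = 2/5.
[KNM] = ½·(0·(-8/5−0) + 1·(0−0) + 4·(0−(-8/5))) = ½·(0 + 0 + 32/5) = 16/5, so the L-coordinate is 1/5.
[KLN] = ½·(0·(-8−(-8/5)) + (-3)·(-8/5−0) + 1·(0−(-8))) = ½·(0 + 24/5 + 8) = 32/5, so the M-coordinate is 2/5.
Check: 2/5 + 1/5 + 2/5 = 1.

(2/5, 1/5, 2/5)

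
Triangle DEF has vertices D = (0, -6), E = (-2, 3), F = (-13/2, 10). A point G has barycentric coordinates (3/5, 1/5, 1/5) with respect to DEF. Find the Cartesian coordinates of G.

(-17/10, -1)

G = (3/5)·D + (1/5)·E + (1/5)·F.
x-coordinate: (3/5)·0 + (1/5)·(-2) + (1/5)·(-13/2) = -17/10.
y-coordinate: (3/5)·(-6) + (1/5)·3 + (1/5)·10 = -1.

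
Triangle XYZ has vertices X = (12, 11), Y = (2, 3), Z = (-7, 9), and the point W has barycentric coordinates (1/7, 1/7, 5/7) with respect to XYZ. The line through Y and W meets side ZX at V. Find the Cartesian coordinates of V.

Line YW meets ZX where the Y-coordinate vanishes; zeroing W's Y-weight and renormalizing leaves Z, X-weights 5/7 : 1/7 → (5/6, 1/6).
So V = (5/6)·Z + (1/6)·X = (-23/6, 28/3).

(-23/6, 28/3)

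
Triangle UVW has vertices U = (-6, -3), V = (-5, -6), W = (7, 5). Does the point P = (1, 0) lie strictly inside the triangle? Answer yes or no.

Barycentric coordinates of P: (6/47, 17/47, 24/47).
The three coordinates are positive, positive, positive; a point is interior exactly when all three are positive.

yes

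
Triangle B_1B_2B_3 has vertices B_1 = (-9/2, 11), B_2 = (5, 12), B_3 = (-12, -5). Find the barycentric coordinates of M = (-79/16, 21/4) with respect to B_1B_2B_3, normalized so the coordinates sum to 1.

Signed area of the reference triangle: [B_1B_2B_3] = ½·((-9/2)·(12−(-5)) + 5·(-5−11) + (-12)·(11−12)) = ½·(-153/2 − 80 + 12) = -289/4.
[MB_2B_3] = ½·((-79/16)·(12−(-5)) + 5·(-5−(21/4)) + (-12)·(21/4−12)) = ½·(-1343/16 − 205/4 + 81) = -867/32, so the B_1-coordinate is (-867/32)/(-289/4) = 3/8.
[B_1MB_3] = ½·((-9/2)·(21/4−(-5)) + (-79/16)·(-5−11) + (-12)·(11−(21/4))) = ½·(-369/8 + 79 − 69) = -289/16, so the B_2-coordinate is 1/4.
[B_1B_2M] = ½·((-9/2)·(12−(21/4)) + 5·(21/4−11) + (-79/16)·(11−12)) = ½·(-243/8 − 115/4 + 79/16) = -867/32, so the B_3-coordinate is 3/8.
Check: 3/8 + 1/4 + 3/8 = 1.

(3/8, 1/4, 3/8)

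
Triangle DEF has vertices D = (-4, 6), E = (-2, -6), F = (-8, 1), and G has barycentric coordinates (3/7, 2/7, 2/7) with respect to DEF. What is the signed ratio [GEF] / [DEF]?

3/7

The signed ratio [GEF]/[DEF] equals the barycentric coordinate of G at vertex D, which is 3/7.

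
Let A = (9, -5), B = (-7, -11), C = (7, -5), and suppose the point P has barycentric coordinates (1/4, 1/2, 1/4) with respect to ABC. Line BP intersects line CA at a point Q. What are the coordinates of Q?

(8, -5)

Line BP meets CA where the B-coordinate vanishes; zeroing P's B-weight and renormalizing leaves C, A-weights 1/4 : 1/4 → (1/2, 1/2).
So Q = (1/2)·C + (1/2)·A = (8, -5).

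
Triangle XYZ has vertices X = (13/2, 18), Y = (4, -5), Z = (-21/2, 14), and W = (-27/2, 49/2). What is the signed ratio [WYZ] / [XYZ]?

1/4

[XYZ] = ½·((13/2)·(-5−14) + 4·(14−18) + (-21/2)·(18−(-5))) = ½·(-247/2 − 16 − 483/2) = -381/2.
[WYZ] = ½·((-27/2)·(-5−14) + 4·(14−(49/2)) + (-21/2)·(49/2−(-5))) = ½·(513/2 − 42 − 1239/4) = -381/8, so the ratio is (-381/8)/(-381/2) = 1/4.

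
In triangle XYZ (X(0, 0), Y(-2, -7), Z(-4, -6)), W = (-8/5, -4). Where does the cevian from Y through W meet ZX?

Barycentric coordinates of W with respect to XYZ: (2/5, 2/5, 1/5).
On side ZX the Y-coordinate is zero; dropping W's Y-weight 2/5 and renormalizing the remaining 1/5 : 2/5 gives weights 1/3, 2/3 on Z, X.
V = (1/3)·(-4, -6) + (2/3)·(0, 0) = (-4/3, -2).

(-4/3, -2)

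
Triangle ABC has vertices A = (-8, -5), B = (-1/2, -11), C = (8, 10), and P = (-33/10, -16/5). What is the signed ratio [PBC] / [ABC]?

3/5

[ABC] = ½·((-8)·(-11−10) + (-1/2)·(10−(-5)) + 8·(-5−(-11))) = ½·(168 − 15/2 + 48) = 417/4.
[PBC] = ½·((-33/10)·(-11−10) + (-1/2)·(10−(-16/5)) + 8·(-16/5−(-11))) = ½·(693/10 − 33/5 + 312/5) = 1251/20, so the ratio is (1251/20)/(417/4) = 3/5.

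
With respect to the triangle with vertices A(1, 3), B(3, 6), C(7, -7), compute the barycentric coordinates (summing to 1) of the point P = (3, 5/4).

Signed area of the reference triangle: [ABC] = ½·(1·(6−(-7)) + 3·(-7−3) + 7·(3−6)) = ½·(13 − 30 − 21) = -19.
[PBC] = ½·(3·(6−(-7)) + 3·(-7−(5/4)) + 7·(5/4−6)) = ½·(39 − 99/4 − 133/4) = -19/2, so the A-coordinate is (-19/2)/(-19) = 1/2.
[APC] = ½·(1·(5/4−(-7)) + 3·(-7−3) + 7·(3−(5/4))) = ½·(33/4 − 30 + 49/4) = -19/4, so the B-coordinate is 1/4.
[ABP] = ½·(1·(6−(5/4)) + 3·(5/4−3) + 3·(3−6)) = ½·(19/4 − 21/4 − 9) = -19/4, so the C-coordinate is 1/4.

(1/2, 1/4, 1/4)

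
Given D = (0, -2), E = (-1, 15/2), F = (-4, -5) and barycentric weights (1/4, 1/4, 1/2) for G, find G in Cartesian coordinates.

G = (1/4)·D + (1/4)·E + (1/2)·F.
x-coordinate: (1/4)·0 + (1/4)·(-1) + (1/2)·(-4) = -9/4.
y-coordinate: (1/4)·(-2) + (1/4)·(15/2) + (1/2)·(-5) = -9/8.

(-9/4, -9/8)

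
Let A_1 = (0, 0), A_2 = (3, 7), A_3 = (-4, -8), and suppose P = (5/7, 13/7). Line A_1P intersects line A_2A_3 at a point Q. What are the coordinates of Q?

(5/4, 13/4)

Barycentric coordinates of P with respect to A_1A_2A_3: (3/7, 3/7, 1/7).
On side A_2A_3 the A_1-coordinate is zero; dropping P's A_1-weight 3/7 and renormalizing the remaining 3/7 : 1/7 gives weights 3/4, 1/4 on A_2, A_3.
Q = (3/4)·(3, 7) + (1/4)·(-4, -8) = (5/4, 13/4).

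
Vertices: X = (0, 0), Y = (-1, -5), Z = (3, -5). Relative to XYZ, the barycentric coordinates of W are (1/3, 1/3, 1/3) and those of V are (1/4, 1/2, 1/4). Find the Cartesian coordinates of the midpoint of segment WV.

(11/24, -85/24)

Barycentric coordinates of the midpoint are the average: (7/24, 5/12, 7/24).
Converting: (7/24)·X + (5/12)·Y + (7/24)·Z = (11/24, -85/24).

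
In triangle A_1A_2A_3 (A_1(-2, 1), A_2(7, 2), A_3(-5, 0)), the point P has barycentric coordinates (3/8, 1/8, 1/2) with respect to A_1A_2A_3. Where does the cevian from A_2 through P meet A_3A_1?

(-26/7, 3/7)

Line A_2P meets A_3A_1 where the A_2-coordinate vanishes; zeroing P's A_2-weight and renormalizing leaves A_3, A_1-weights 1/2 : 3/8 → (4/7, 3/7).
So Q = (4/7)·A_3 + (3/7)·A_1 = (-26/7, 3/7).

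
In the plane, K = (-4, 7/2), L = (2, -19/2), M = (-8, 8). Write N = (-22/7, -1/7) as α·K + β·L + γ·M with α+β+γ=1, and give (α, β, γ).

(1/7, 3/7, 3/7)

Signed area of the reference triangle: [KLM] = ½·((-4)·(-19/2−8) + 2·(8−(7/2)) + (-8)·(7/2−(-19/2))) = ½·(70 + 9 − 104) = -25/2.
[NLM] = ½·((-22/7)·(-19/2−8) + 2·(8−(-1/7)) + (-8)·(-1/7−(-19/2))) = ½·(55 + 114/7 − 524/7) = -25/14, so the K-coordinate is (-25/14)/(-25/2) = 1/7.
[KNM] = ½·((-4)·(-1/7−8) + (-22/7)·(8−(7/2)) + (-8)·(7/2−(-1/7))) = ½·(228/7 − 99/7 − 204/7) = -75/14, so the L-coordinate is 3/7.
[KLN] = ½·((-4)·(-19/2−(-1/7)) + 2·(-1/7−(7/2)) + (-22/7)·(7/2−(-19/2))) = ½·(262/7 − 51/7 − 286/7) = -75/14, so the M-coordinate is 3/7.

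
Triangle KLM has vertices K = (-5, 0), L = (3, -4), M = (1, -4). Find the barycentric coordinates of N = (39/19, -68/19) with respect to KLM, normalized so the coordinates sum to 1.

Signed area of the reference triangle: [KLM] = ½·((-5)·(-4−(-4)) + 3·(-4−0) + 1·(0−(-4))) = ½·(0 − 12 + 4) = -4.
[NLM] = ½·((39/19)·(-4−(-4)) + 3·(-4−(-68/19)) + 1·(-68/19−(-4))) = ½·(0 − 24/19 + 8/19) = -8/19, so the K-coordinate is (-8/19)/(-4) = 2/19.
[KNM] = ½·((-5)·(-68/19−(-4)) + (39/19)·(-4−0) + 1·(0−(-68/19))) = ½·(-40/19 − 156/19 + 68/19) = -64/19, so the L-coordinate is 16/19.
[KLN] = ½·((-5)·(-4−(-68/19)) + 3·(-68/19−0) + (39/19)·(0−(-4))) = ½·(40/19 − 204/19 + 156/19) = -4/19, so the M-coordinate is 1/19.
Check: 2/19 + 16/19 + 1/19 = 1.

(2/19, 16/19, 1/19)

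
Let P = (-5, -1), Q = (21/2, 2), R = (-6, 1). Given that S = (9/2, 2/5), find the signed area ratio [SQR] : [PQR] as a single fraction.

3/5

[PQR] = ½·((-5)·(2−1) + (21/2)·(1−(-1)) + (-6)·(-1−2)) = ½·(-5 + 21 + 18) = 17.
[SQR] = ½·((9/2)·(2−1) + (21/2)·(1−(2/5)) + (-6)·(2/5−2)) = ½·(9/2 + 63/10 + 48/5) = 51/5, so the ratio is (51/5)/17 = 3/5.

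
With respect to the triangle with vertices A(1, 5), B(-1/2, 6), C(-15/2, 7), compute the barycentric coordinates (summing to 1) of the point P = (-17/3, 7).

(-1/3, 2/3, 2/3)

Signed area of the reference triangle: [ABC] = ½·(1·(6−7) + (-1/2)·(7−5) + (-15/2)·(5−6)) = ½·(-1 − 1 + 15/2) = 11/4.
[PBC] = ½·((-17/3)·(6−7) + (-1/2)·(7−7) + (-15/2)·(7−6)) = ½·(17/3 + 0 − 15/2) = -11/12, so the A-coordinate is (-11/12)/(11/4) = -1/3.
[APC] = ½·(1·(7−7) + (-17/3)·(7−5) + (-15/2)·(5−7)) = ½·(0 − 34/3 + 15) = 11/6, so the B-coordinate is 2/3.
[ABP] = ½·(1·(6−7) + (-1/2)·(7−5) + (-17/3)·(5−6)) = ½·(-1 − 1 + 17/3) = 11/6, so the C-coordinate is 2/3.
Check: -1/3 + 2/3 + 2/3 = 1.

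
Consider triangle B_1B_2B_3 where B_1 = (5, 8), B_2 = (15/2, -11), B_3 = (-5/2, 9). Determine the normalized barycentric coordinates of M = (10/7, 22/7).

(1/7, 2/7, 4/7)

Signed area of the reference triangle: [B_1B_2B_3] = ½·(5·(-11−9) + (15/2)·(9−8) + (-5/2)·(8−(-11))) = ½·(-100 + 15/2 − 95/2) = -70.
[MB_2B_3] = ½·((10/7)·(-11−9) + (15/2)·(9−(22/7)) + (-5/2)·(22/7−(-11))) = ½·(-200/7 + 615/14 − 495/14) = -10, so the B_1-coordinate is (-10)/(-70) = 1/7.
[B_1MB_3] = ½·(5·(22/7−9) + (10/7)·(9−8) + (-5/2)·(8−(22/7))) = ½·(-205/7 + 10/7 − 85/7) = -20, so the B_2-coordinate is 2/7.
[B_1B_2M] = ½·(5·(-11−(22/7)) + (15/2)·(22/7−8) + (10/7)·(8−(-11))) = ½·(-495/7 − 255/7 + 190/7) = -40, so the B_3-coordinate is 4/7.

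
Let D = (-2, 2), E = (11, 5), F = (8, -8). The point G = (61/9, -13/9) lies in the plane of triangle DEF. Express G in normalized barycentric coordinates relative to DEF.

Signed area of the reference triangle: [DEF] = ½·((-2)·(5−(-8)) + 11·(-8−2) + 8·(2−5)) = ½·(-26 − 110 − 24) = -80.
[GEF] = ½·((61/9)·(5−(-8)) + 11·(-8−(-13/9)) + 8·(-13/9−5)) = ½·(793/9 − 649/9 − 464/9) = -160/9, so the D-coordinate is (-160/9)/(-80) = 2/9.
[DGF] = ½·((-2)·(-13/9−(-8)) + (61/9)·(-8−2) + 8·(2−(-13/9))) = ½·(-118/9 − 610/9 + 248/9) = -80/3, so the E-coordinate is 1/3.
[DEG] = ½·((-2)·(5−(-13/9)) + 11·(-13/9−2) + (61/9)·(2−5)) = ½·(-116/9 − 341/9 − 61/3) = -320/9, so the F-coordinate is 4/9.

(2/9, 1/3, 4/9)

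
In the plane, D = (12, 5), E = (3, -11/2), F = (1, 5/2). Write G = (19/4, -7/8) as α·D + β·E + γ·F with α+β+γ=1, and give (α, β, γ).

(1/4, 1/2, 1/4)

Signed area of the reference triangle: [DEF] = ½·(12·(-11/2−(5/2)) + 3·(5/2−5) + 1·(5−(-11/2))) = ½·(-96 − 15/2 + 21/2) = -93/2.
[GEF] = ½·((19/4)·(-11/2−(5/2)) + 3·(5/2−(-7/8)) + 1·(-7/8−(-11/2))) = ½·(-38 + 81/8 + 37/8) = -93/8, so the D-coordinate is (-93/8)/(-93/2) = 1/4.
[DGF] = ½·(12·(-7/8−(5/2)) + (19/4)·(5/2−5) + 1·(5−(-7/8))) = ½·(-81/2 − 95/8 + 47/8) = -93/4, so the E-coordinate is 1/2.
[DEG] = ½·(12·(-11/2−(-7/8)) + 3·(-7/8−5) + (19/4)·(5−(-11/2))) = ½·(-111/2 − 141/8 + 399/8) = -93/8, so the F-coordinate is 1/4.
Check: 1/4 + 1/2 + 1/4 = 1.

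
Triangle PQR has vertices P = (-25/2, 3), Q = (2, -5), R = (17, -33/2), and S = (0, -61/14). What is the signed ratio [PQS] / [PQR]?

1/7

[PQR] = ½·((-25/2)·(-5−(-33/2)) + 2·(-33/2−3) + 17·(3−(-5))) = ½·(-575/4 − 39 + 136) = -187/8.
[PQS] = ½·((-25/2)·(-5−(-61/14)) + 2·(-61/14−3) + 0·(3−(-5))) = ½·(225/28 − 103/7 + 0) = -187/56, so the ratio is (-187/56)/(-187/8) = 1/7.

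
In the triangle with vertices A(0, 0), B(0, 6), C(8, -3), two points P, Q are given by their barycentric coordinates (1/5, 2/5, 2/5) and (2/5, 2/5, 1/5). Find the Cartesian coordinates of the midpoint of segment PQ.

Barycentric coordinates of the midpoint are the average: (3/10, 2/5, 3/10).
Converting: (3/10)·A + (2/5)·B + (3/10)·C = (12/5, 3/2).

(12/5, 3/2)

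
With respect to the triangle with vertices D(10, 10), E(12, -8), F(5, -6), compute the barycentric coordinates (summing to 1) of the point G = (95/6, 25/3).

Signed area of the reference triangle: [DEF] = ½·(10·(-8−(-6)) + 12·(-6−10) + 5·(10−(-8))) = ½·(-20 − 192 + 90) = -61.
[GEF] = ½·((95/6)·(-8−(-6)) + 12·(-6−(25/3)) + 5·(25/3−(-8))) = ½·(-95/3 − 172 + 245/3) = -61, so the D-coordinate is (-61)/(-61) = 1.
[DGF] = ½·(10·(25/3−(-6)) + (95/6)·(-6−10) + 5·(10−(25/3))) = ½·(430/3 − 760/3 + 25/3) = -305/6, so the E-coordinate is 5/6.
[DEG] = ½·(10·(-8−(25/3)) + 12·(25/3−10) + (95/6)·(10−(-8))) = ½·(-490/3 − 20 + 285) = 305/6, so the F-coordinate is -5/6.
Check: 1 + 5/6 − 5/6 = 1.

(1, 5/6, -5/6)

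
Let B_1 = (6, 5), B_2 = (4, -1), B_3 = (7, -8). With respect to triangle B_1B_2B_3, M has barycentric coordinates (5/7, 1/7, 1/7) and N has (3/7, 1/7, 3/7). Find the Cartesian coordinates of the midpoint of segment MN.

Barycentric coordinates of the midpoint are the average: (4/7, 1/7, 2/7).
Converting: (4/7)·B_1 + (1/7)·B_2 + (2/7)·B_3 = (6, 3/7).

(6, 3/7)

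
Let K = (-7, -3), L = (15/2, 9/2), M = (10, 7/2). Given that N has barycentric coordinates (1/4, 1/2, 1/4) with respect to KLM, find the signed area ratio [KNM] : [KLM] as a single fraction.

The signed ratio [KNM]/[KLM] equals the barycentric coordinate of N at vertex L, which is 1/2.

1/2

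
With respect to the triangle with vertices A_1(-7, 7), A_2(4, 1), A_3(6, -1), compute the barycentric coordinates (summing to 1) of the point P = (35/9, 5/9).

(1/9, 1/3, 5/9)

Signed area of the reference triangle: [A_1A_2A_3] = ½·((-7)·(1−(-1)) + 4·(-1−7) + 6·(7−1)) = ½·(-14 − 32 + 36) = -5.
[PA_2A_3] = ½·((35/9)·(1−(-1)) + 4·(-1−(5/9)) + 6·(5/9−1)) = ½·(70/9 − 56/9 − 8/3) = -5/9, so the A_1-coordinate is (-5/9)/(-5) = 1/9.
[A_1PA_3] = ½·((-7)·(5/9−(-1)) + (35/9)·(-1−7) + 6·(7−(5/9))) = ½·(-98/9 − 280/9 + 116/3) = -5/3, so the A_2-coordinate is 1/3.
[A_1A_2P] = ½·((-7)·(1−(5/9)) + 4·(5/9−7) + (35/9)·(7−1)) = ½·(-28/9 − 232/9 + 70/3) = -25/9, so the A_3-coordinate is 5/9.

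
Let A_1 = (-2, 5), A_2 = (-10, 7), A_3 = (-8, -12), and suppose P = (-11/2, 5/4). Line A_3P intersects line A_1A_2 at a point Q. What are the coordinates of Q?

Barycentric coordinates of P with respect to A_1A_2A_3: (1/2, 1/4, 1/4).
On side A_1A_2 the A_3-coordinate is zero; dropping P's A_3-weight 1/4 and renormalizing the remaining 1/2 : 1/4 gives weights 2/3, 1/3 on A_1, A_2.
Q = (2/3)·(-2, 5) + (1/3)·(-10, 7) = (-14/3, 17/3).

(-14/3, 17/3)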